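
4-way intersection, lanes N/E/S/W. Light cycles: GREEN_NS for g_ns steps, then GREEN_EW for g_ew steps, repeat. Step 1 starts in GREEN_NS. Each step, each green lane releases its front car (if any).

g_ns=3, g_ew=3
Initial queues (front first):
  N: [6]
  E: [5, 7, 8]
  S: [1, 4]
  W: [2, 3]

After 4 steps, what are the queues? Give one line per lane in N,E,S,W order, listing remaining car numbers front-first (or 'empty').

Step 1 [NS]: N:car6-GO,E:wait,S:car1-GO,W:wait | queues: N=0 E=3 S=1 W=2
Step 2 [NS]: N:empty,E:wait,S:car4-GO,W:wait | queues: N=0 E=3 S=0 W=2
Step 3 [NS]: N:empty,E:wait,S:empty,W:wait | queues: N=0 E=3 S=0 W=2
Step 4 [EW]: N:wait,E:car5-GO,S:wait,W:car2-GO | queues: N=0 E=2 S=0 W=1

N: empty
E: 7 8
S: empty
W: 3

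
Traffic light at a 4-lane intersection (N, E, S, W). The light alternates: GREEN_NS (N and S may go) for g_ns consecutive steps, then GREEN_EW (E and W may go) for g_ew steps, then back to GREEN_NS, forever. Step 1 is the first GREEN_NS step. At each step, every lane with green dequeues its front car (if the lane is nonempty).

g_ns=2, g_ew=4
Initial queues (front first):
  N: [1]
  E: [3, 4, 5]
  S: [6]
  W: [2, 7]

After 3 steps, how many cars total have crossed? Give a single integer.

Step 1 [NS]: N:car1-GO,E:wait,S:car6-GO,W:wait | queues: N=0 E=3 S=0 W=2
Step 2 [NS]: N:empty,E:wait,S:empty,W:wait | queues: N=0 E=3 S=0 W=2
Step 3 [EW]: N:wait,E:car3-GO,S:wait,W:car2-GO | queues: N=0 E=2 S=0 W=1
Cars crossed by step 3: 4

Answer: 4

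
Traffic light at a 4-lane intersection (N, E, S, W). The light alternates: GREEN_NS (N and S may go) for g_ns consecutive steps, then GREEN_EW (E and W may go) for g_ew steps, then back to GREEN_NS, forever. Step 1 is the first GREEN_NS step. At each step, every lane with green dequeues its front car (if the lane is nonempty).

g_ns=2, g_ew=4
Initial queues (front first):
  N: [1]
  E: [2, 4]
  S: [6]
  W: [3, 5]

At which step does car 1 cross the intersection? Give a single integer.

Step 1 [NS]: N:car1-GO,E:wait,S:car6-GO,W:wait | queues: N=0 E=2 S=0 W=2
Step 2 [NS]: N:empty,E:wait,S:empty,W:wait | queues: N=0 E=2 S=0 W=2
Step 3 [EW]: N:wait,E:car2-GO,S:wait,W:car3-GO | queues: N=0 E=1 S=0 W=1
Step 4 [EW]: N:wait,E:car4-GO,S:wait,W:car5-GO | queues: N=0 E=0 S=0 W=0
Car 1 crosses at step 1

1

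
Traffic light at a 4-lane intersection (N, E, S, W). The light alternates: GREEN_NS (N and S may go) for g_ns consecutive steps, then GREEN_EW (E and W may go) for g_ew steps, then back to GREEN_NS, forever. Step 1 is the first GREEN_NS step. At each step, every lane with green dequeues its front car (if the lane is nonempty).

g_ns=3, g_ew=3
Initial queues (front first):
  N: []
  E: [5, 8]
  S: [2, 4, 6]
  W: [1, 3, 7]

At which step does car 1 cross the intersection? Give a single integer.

Step 1 [NS]: N:empty,E:wait,S:car2-GO,W:wait | queues: N=0 E=2 S=2 W=3
Step 2 [NS]: N:empty,E:wait,S:car4-GO,W:wait | queues: N=0 E=2 S=1 W=3
Step 3 [NS]: N:empty,E:wait,S:car6-GO,W:wait | queues: N=0 E=2 S=0 W=3
Step 4 [EW]: N:wait,E:car5-GO,S:wait,W:car1-GO | queues: N=0 E=1 S=0 W=2
Step 5 [EW]: N:wait,E:car8-GO,S:wait,W:car3-GO | queues: N=0 E=0 S=0 W=1
Step 6 [EW]: N:wait,E:empty,S:wait,W:car7-GO | queues: N=0 E=0 S=0 W=0
Car 1 crosses at step 4

4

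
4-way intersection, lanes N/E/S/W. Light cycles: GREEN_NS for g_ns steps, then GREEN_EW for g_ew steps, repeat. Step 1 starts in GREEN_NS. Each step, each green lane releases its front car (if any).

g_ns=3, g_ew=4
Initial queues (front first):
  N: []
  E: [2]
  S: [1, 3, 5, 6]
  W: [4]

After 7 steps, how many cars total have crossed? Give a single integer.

Step 1 [NS]: N:empty,E:wait,S:car1-GO,W:wait | queues: N=0 E=1 S=3 W=1
Step 2 [NS]: N:empty,E:wait,S:car3-GO,W:wait | queues: N=0 E=1 S=2 W=1
Step 3 [NS]: N:empty,E:wait,S:car5-GO,W:wait | queues: N=0 E=1 S=1 W=1
Step 4 [EW]: N:wait,E:car2-GO,S:wait,W:car4-GO | queues: N=0 E=0 S=1 W=0
Step 5 [EW]: N:wait,E:empty,S:wait,W:empty | queues: N=0 E=0 S=1 W=0
Step 6 [EW]: N:wait,E:empty,S:wait,W:empty | queues: N=0 E=0 S=1 W=0
Step 7 [EW]: N:wait,E:empty,S:wait,W:empty | queues: N=0 E=0 S=1 W=0
Cars crossed by step 7: 5

Answer: 5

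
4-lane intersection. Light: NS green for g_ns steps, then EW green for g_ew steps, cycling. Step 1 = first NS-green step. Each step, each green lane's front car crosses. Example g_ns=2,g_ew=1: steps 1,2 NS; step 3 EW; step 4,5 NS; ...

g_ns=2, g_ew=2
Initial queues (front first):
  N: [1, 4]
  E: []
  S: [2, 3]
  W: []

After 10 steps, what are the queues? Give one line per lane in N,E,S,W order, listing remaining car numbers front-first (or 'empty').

Step 1 [NS]: N:car1-GO,E:wait,S:car2-GO,W:wait | queues: N=1 E=0 S=1 W=0
Step 2 [NS]: N:car4-GO,E:wait,S:car3-GO,W:wait | queues: N=0 E=0 S=0 W=0

N: empty
E: empty
S: empty
W: empty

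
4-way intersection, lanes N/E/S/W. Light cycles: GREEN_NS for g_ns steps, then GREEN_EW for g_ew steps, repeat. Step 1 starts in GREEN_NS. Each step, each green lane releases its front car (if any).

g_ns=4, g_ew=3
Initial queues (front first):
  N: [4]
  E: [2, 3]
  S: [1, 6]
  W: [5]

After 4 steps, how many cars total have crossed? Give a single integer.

Step 1 [NS]: N:car4-GO,E:wait,S:car1-GO,W:wait | queues: N=0 E=2 S=1 W=1
Step 2 [NS]: N:empty,E:wait,S:car6-GO,W:wait | queues: N=0 E=2 S=0 W=1
Step 3 [NS]: N:empty,E:wait,S:empty,W:wait | queues: N=0 E=2 S=0 W=1
Step 4 [NS]: N:empty,E:wait,S:empty,W:wait | queues: N=0 E=2 S=0 W=1
Cars crossed by step 4: 3

Answer: 3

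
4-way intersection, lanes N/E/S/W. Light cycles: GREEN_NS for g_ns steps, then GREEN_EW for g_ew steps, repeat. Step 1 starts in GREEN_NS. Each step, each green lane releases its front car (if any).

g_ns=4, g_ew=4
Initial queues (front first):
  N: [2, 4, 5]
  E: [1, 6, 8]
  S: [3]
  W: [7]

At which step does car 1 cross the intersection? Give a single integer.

Step 1 [NS]: N:car2-GO,E:wait,S:car3-GO,W:wait | queues: N=2 E=3 S=0 W=1
Step 2 [NS]: N:car4-GO,E:wait,S:empty,W:wait | queues: N=1 E=3 S=0 W=1
Step 3 [NS]: N:car5-GO,E:wait,S:empty,W:wait | queues: N=0 E=3 S=0 W=1
Step 4 [NS]: N:empty,E:wait,S:empty,W:wait | queues: N=0 E=3 S=0 W=1
Step 5 [EW]: N:wait,E:car1-GO,S:wait,W:car7-GO | queues: N=0 E=2 S=0 W=0
Step 6 [EW]: N:wait,E:car6-GO,S:wait,W:empty | queues: N=0 E=1 S=0 W=0
Step 7 [EW]: N:wait,E:car8-GO,S:wait,W:empty | queues: N=0 E=0 S=0 W=0
Car 1 crosses at step 5

5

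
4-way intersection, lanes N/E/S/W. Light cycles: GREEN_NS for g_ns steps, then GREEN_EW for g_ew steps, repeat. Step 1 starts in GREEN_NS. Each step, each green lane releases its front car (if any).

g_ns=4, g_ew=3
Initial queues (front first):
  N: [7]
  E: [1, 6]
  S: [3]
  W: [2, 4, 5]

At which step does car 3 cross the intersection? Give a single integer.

Step 1 [NS]: N:car7-GO,E:wait,S:car3-GO,W:wait | queues: N=0 E=2 S=0 W=3
Step 2 [NS]: N:empty,E:wait,S:empty,W:wait | queues: N=0 E=2 S=0 W=3
Step 3 [NS]: N:empty,E:wait,S:empty,W:wait | queues: N=0 E=2 S=0 W=3
Step 4 [NS]: N:empty,E:wait,S:empty,W:wait | queues: N=0 E=2 S=0 W=3
Step 5 [EW]: N:wait,E:car1-GO,S:wait,W:car2-GO | queues: N=0 E=1 S=0 W=2
Step 6 [EW]: N:wait,E:car6-GO,S:wait,W:car4-GO | queues: N=0 E=0 S=0 W=1
Step 7 [EW]: N:wait,E:empty,S:wait,W:car5-GO | queues: N=0 E=0 S=0 W=0
Car 3 crosses at step 1

1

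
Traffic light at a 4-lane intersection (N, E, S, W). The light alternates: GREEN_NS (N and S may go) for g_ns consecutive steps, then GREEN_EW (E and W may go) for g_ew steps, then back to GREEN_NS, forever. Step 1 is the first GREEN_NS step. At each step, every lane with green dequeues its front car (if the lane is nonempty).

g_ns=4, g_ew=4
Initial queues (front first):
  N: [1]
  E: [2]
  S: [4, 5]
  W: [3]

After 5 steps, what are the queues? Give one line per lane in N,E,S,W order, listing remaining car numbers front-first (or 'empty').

Step 1 [NS]: N:car1-GO,E:wait,S:car4-GO,W:wait | queues: N=0 E=1 S=1 W=1
Step 2 [NS]: N:empty,E:wait,S:car5-GO,W:wait | queues: N=0 E=1 S=0 W=1
Step 3 [NS]: N:empty,E:wait,S:empty,W:wait | queues: N=0 E=1 S=0 W=1
Step 4 [NS]: N:empty,E:wait,S:empty,W:wait | queues: N=0 E=1 S=0 W=1
Step 5 [EW]: N:wait,E:car2-GO,S:wait,W:car3-GO | queues: N=0 E=0 S=0 W=0

N: empty
E: empty
S: empty
W: empty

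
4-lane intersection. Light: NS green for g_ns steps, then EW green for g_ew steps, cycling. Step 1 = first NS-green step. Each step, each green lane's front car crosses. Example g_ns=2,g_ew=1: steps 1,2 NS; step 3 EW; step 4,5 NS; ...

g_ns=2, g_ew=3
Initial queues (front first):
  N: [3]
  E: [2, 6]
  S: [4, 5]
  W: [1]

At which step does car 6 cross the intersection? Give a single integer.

Step 1 [NS]: N:car3-GO,E:wait,S:car4-GO,W:wait | queues: N=0 E=2 S=1 W=1
Step 2 [NS]: N:empty,E:wait,S:car5-GO,W:wait | queues: N=0 E=2 S=0 W=1
Step 3 [EW]: N:wait,E:car2-GO,S:wait,W:car1-GO | queues: N=0 E=1 S=0 W=0
Step 4 [EW]: N:wait,E:car6-GO,S:wait,W:empty | queues: N=0 E=0 S=0 W=0
Car 6 crosses at step 4

4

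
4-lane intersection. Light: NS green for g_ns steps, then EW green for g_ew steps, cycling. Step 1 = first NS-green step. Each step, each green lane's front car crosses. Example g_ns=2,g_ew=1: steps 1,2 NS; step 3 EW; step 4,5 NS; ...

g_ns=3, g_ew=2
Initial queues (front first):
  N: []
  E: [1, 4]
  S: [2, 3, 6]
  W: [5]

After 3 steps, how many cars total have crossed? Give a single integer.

Step 1 [NS]: N:empty,E:wait,S:car2-GO,W:wait | queues: N=0 E=2 S=2 W=1
Step 2 [NS]: N:empty,E:wait,S:car3-GO,W:wait | queues: N=0 E=2 S=1 W=1
Step 3 [NS]: N:empty,E:wait,S:car6-GO,W:wait | queues: N=0 E=2 S=0 W=1
Cars crossed by step 3: 3

Answer: 3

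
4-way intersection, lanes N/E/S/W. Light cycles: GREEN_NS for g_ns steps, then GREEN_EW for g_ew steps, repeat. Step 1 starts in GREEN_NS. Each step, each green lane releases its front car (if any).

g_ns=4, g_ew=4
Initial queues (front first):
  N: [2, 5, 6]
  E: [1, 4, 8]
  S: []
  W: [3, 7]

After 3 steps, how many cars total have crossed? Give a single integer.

Answer: 3

Derivation:
Step 1 [NS]: N:car2-GO,E:wait,S:empty,W:wait | queues: N=2 E=3 S=0 W=2
Step 2 [NS]: N:car5-GO,E:wait,S:empty,W:wait | queues: N=1 E=3 S=0 W=2
Step 3 [NS]: N:car6-GO,E:wait,S:empty,W:wait | queues: N=0 E=3 S=0 W=2
Cars crossed by step 3: 3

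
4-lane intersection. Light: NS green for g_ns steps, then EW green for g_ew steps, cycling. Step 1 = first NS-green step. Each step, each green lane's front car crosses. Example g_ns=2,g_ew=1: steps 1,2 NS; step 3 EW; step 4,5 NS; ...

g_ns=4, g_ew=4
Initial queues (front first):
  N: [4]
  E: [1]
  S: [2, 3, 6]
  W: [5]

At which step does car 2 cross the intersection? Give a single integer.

Step 1 [NS]: N:car4-GO,E:wait,S:car2-GO,W:wait | queues: N=0 E=1 S=2 W=1
Step 2 [NS]: N:empty,E:wait,S:car3-GO,W:wait | queues: N=0 E=1 S=1 W=1
Step 3 [NS]: N:empty,E:wait,S:car6-GO,W:wait | queues: N=0 E=1 S=0 W=1
Step 4 [NS]: N:empty,E:wait,S:empty,W:wait | queues: N=0 E=1 S=0 W=1
Step 5 [EW]: N:wait,E:car1-GO,S:wait,W:car5-GO | queues: N=0 E=0 S=0 W=0
Car 2 crosses at step 1

1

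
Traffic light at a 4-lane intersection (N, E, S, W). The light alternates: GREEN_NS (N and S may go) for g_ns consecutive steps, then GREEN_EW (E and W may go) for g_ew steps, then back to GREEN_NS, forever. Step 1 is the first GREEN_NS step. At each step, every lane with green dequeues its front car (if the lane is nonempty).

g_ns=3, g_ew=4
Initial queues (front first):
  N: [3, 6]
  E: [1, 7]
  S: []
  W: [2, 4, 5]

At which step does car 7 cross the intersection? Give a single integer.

Step 1 [NS]: N:car3-GO,E:wait,S:empty,W:wait | queues: N=1 E=2 S=0 W=3
Step 2 [NS]: N:car6-GO,E:wait,S:empty,W:wait | queues: N=0 E=2 S=0 W=3
Step 3 [NS]: N:empty,E:wait,S:empty,W:wait | queues: N=0 E=2 S=0 W=3
Step 4 [EW]: N:wait,E:car1-GO,S:wait,W:car2-GO | queues: N=0 E=1 S=0 W=2
Step 5 [EW]: N:wait,E:car7-GO,S:wait,W:car4-GO | queues: N=0 E=0 S=0 W=1
Step 6 [EW]: N:wait,E:empty,S:wait,W:car5-GO | queues: N=0 E=0 S=0 W=0
Car 7 crosses at step 5

5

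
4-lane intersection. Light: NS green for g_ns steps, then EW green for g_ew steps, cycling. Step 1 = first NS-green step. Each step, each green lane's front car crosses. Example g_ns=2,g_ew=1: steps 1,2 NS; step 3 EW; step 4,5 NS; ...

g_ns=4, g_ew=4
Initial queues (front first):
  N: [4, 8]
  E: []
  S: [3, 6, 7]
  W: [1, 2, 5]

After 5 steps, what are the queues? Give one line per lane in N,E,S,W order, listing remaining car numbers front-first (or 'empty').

Step 1 [NS]: N:car4-GO,E:wait,S:car3-GO,W:wait | queues: N=1 E=0 S=2 W=3
Step 2 [NS]: N:car8-GO,E:wait,S:car6-GO,W:wait | queues: N=0 E=0 S=1 W=3
Step 3 [NS]: N:empty,E:wait,S:car7-GO,W:wait | queues: N=0 E=0 S=0 W=3
Step 4 [NS]: N:empty,E:wait,S:empty,W:wait | queues: N=0 E=0 S=0 W=3
Step 5 [EW]: N:wait,E:empty,S:wait,W:car1-GO | queues: N=0 E=0 S=0 W=2

N: empty
E: empty
S: empty
W: 2 5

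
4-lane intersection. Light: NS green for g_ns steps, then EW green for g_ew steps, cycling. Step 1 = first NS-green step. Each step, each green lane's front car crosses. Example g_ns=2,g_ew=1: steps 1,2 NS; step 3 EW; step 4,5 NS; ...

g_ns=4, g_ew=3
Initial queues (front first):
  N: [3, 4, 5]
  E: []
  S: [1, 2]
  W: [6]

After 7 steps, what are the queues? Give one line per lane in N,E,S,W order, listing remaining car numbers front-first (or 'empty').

Step 1 [NS]: N:car3-GO,E:wait,S:car1-GO,W:wait | queues: N=2 E=0 S=1 W=1
Step 2 [NS]: N:car4-GO,E:wait,S:car2-GO,W:wait | queues: N=1 E=0 S=0 W=1
Step 3 [NS]: N:car5-GO,E:wait,S:empty,W:wait | queues: N=0 E=0 S=0 W=1
Step 4 [NS]: N:empty,E:wait,S:empty,W:wait | queues: N=0 E=0 S=0 W=1
Step 5 [EW]: N:wait,E:empty,S:wait,W:car6-GO | queues: N=0 E=0 S=0 W=0

N: empty
E: empty
S: empty
W: empty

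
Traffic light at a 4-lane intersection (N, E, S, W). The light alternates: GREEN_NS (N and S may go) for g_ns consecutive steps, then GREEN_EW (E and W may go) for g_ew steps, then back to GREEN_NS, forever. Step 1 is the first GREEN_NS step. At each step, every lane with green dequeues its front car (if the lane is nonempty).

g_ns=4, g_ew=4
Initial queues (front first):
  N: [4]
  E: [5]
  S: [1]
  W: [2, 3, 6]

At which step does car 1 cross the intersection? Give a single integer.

Step 1 [NS]: N:car4-GO,E:wait,S:car1-GO,W:wait | queues: N=0 E=1 S=0 W=3
Step 2 [NS]: N:empty,E:wait,S:empty,W:wait | queues: N=0 E=1 S=0 W=3
Step 3 [NS]: N:empty,E:wait,S:empty,W:wait | queues: N=0 E=1 S=0 W=3
Step 4 [NS]: N:empty,E:wait,S:empty,W:wait | queues: N=0 E=1 S=0 W=3
Step 5 [EW]: N:wait,E:car5-GO,S:wait,W:car2-GO | queues: N=0 E=0 S=0 W=2
Step 6 [EW]: N:wait,E:empty,S:wait,W:car3-GO | queues: N=0 E=0 S=0 W=1
Step 7 [EW]: N:wait,E:empty,S:wait,W:car6-GO | queues: N=0 E=0 S=0 W=0
Car 1 crosses at step 1

1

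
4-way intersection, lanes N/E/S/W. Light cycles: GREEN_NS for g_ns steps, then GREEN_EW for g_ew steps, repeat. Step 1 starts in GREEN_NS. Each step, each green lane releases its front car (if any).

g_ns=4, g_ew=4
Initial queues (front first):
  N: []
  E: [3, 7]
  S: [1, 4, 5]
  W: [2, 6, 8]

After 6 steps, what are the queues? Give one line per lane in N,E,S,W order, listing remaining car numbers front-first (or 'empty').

Step 1 [NS]: N:empty,E:wait,S:car1-GO,W:wait | queues: N=0 E=2 S=2 W=3
Step 2 [NS]: N:empty,E:wait,S:car4-GO,W:wait | queues: N=0 E=2 S=1 W=3
Step 3 [NS]: N:empty,E:wait,S:car5-GO,W:wait | queues: N=0 E=2 S=0 W=3
Step 4 [NS]: N:empty,E:wait,S:empty,W:wait | queues: N=0 E=2 S=0 W=3
Step 5 [EW]: N:wait,E:car3-GO,S:wait,W:car2-GO | queues: N=0 E=1 S=0 W=2
Step 6 [EW]: N:wait,E:car7-GO,S:wait,W:car6-GO | queues: N=0 E=0 S=0 W=1

N: empty
E: empty
S: empty
W: 8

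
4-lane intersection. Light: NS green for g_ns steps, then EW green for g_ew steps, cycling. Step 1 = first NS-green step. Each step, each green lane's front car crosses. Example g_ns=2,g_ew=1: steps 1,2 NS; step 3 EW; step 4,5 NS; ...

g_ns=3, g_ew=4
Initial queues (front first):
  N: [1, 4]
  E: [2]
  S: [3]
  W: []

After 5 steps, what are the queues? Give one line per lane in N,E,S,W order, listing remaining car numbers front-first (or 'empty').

Step 1 [NS]: N:car1-GO,E:wait,S:car3-GO,W:wait | queues: N=1 E=1 S=0 W=0
Step 2 [NS]: N:car4-GO,E:wait,S:empty,W:wait | queues: N=0 E=1 S=0 W=0
Step 3 [NS]: N:empty,E:wait,S:empty,W:wait | queues: N=0 E=1 S=0 W=0
Step 4 [EW]: N:wait,E:car2-GO,S:wait,W:empty | queues: N=0 E=0 S=0 W=0

N: empty
E: empty
S: empty
W: empty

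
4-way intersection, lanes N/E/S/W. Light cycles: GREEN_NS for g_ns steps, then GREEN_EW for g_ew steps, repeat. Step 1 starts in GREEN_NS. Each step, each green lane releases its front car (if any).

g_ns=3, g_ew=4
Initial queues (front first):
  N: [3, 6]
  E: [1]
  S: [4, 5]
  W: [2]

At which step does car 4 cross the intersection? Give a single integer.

Step 1 [NS]: N:car3-GO,E:wait,S:car4-GO,W:wait | queues: N=1 E=1 S=1 W=1
Step 2 [NS]: N:car6-GO,E:wait,S:car5-GO,W:wait | queues: N=0 E=1 S=0 W=1
Step 3 [NS]: N:empty,E:wait,S:empty,W:wait | queues: N=0 E=1 S=0 W=1
Step 4 [EW]: N:wait,E:car1-GO,S:wait,W:car2-GO | queues: N=0 E=0 S=0 W=0
Car 4 crosses at step 1

1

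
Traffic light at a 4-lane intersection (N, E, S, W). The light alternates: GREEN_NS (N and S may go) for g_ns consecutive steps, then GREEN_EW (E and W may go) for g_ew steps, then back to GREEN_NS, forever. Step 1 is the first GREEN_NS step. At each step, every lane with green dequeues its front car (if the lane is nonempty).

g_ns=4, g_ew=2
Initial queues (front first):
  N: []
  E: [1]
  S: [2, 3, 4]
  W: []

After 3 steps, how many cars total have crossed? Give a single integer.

Step 1 [NS]: N:empty,E:wait,S:car2-GO,W:wait | queues: N=0 E=1 S=2 W=0
Step 2 [NS]: N:empty,E:wait,S:car3-GO,W:wait | queues: N=0 E=1 S=1 W=0
Step 3 [NS]: N:empty,E:wait,S:car4-GO,W:wait | queues: N=0 E=1 S=0 W=0
Cars crossed by step 3: 3

Answer: 3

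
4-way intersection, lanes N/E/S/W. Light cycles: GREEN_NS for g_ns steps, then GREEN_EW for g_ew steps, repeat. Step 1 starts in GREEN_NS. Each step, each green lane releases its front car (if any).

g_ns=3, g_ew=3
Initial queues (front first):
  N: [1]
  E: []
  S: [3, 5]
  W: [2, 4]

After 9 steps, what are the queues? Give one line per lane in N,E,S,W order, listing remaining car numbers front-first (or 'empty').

Step 1 [NS]: N:car1-GO,E:wait,S:car3-GO,W:wait | queues: N=0 E=0 S=1 W=2
Step 2 [NS]: N:empty,E:wait,S:car5-GO,W:wait | queues: N=0 E=0 S=0 W=2
Step 3 [NS]: N:empty,E:wait,S:empty,W:wait | queues: N=0 E=0 S=0 W=2
Step 4 [EW]: N:wait,E:empty,S:wait,W:car2-GO | queues: N=0 E=0 S=0 W=1
Step 5 [EW]: N:wait,E:empty,S:wait,W:car4-GO | queues: N=0 E=0 S=0 W=0

N: empty
E: empty
S: empty
W: empty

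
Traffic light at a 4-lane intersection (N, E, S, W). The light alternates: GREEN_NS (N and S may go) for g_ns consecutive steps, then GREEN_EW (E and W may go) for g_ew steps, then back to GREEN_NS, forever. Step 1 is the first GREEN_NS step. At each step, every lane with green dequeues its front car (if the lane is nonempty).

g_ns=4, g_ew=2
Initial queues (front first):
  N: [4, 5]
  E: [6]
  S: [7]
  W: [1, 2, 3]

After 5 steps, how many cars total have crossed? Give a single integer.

Answer: 5

Derivation:
Step 1 [NS]: N:car4-GO,E:wait,S:car7-GO,W:wait | queues: N=1 E=1 S=0 W=3
Step 2 [NS]: N:car5-GO,E:wait,S:empty,W:wait | queues: N=0 E=1 S=0 W=3
Step 3 [NS]: N:empty,E:wait,S:empty,W:wait | queues: N=0 E=1 S=0 W=3
Step 4 [NS]: N:empty,E:wait,S:empty,W:wait | queues: N=0 E=1 S=0 W=3
Step 5 [EW]: N:wait,E:car6-GO,S:wait,W:car1-GO | queues: N=0 E=0 S=0 W=2
Cars crossed by step 5: 5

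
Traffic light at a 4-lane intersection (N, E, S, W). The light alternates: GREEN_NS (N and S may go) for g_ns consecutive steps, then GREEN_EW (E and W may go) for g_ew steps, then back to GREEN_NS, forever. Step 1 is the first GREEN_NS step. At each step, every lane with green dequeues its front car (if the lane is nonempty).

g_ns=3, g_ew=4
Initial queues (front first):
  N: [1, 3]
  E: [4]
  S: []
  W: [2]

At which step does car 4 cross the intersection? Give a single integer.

Step 1 [NS]: N:car1-GO,E:wait,S:empty,W:wait | queues: N=1 E=1 S=0 W=1
Step 2 [NS]: N:car3-GO,E:wait,S:empty,W:wait | queues: N=0 E=1 S=0 W=1
Step 3 [NS]: N:empty,E:wait,S:empty,W:wait | queues: N=0 E=1 S=0 W=1
Step 4 [EW]: N:wait,E:car4-GO,S:wait,W:car2-GO | queues: N=0 E=0 S=0 W=0
Car 4 crosses at step 4

4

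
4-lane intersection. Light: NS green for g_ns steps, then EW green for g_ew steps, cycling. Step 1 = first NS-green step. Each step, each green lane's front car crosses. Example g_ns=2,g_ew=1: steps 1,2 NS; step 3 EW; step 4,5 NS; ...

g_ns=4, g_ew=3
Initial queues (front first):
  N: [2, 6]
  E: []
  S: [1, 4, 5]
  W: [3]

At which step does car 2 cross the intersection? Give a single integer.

Step 1 [NS]: N:car2-GO,E:wait,S:car1-GO,W:wait | queues: N=1 E=0 S=2 W=1
Step 2 [NS]: N:car6-GO,E:wait,S:car4-GO,W:wait | queues: N=0 E=0 S=1 W=1
Step 3 [NS]: N:empty,E:wait,S:car5-GO,W:wait | queues: N=0 E=0 S=0 W=1
Step 4 [NS]: N:empty,E:wait,S:empty,W:wait | queues: N=0 E=0 S=0 W=1
Step 5 [EW]: N:wait,E:empty,S:wait,W:car3-GO | queues: N=0 E=0 S=0 W=0
Car 2 crosses at step 1

1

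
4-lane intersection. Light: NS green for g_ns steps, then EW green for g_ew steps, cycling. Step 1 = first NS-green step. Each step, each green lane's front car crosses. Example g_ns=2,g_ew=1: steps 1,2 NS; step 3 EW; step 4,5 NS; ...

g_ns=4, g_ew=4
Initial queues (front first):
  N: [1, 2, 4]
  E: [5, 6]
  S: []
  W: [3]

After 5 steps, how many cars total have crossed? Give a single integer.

Answer: 5

Derivation:
Step 1 [NS]: N:car1-GO,E:wait,S:empty,W:wait | queues: N=2 E=2 S=0 W=1
Step 2 [NS]: N:car2-GO,E:wait,S:empty,W:wait | queues: N=1 E=2 S=0 W=1
Step 3 [NS]: N:car4-GO,E:wait,S:empty,W:wait | queues: N=0 E=2 S=0 W=1
Step 4 [NS]: N:empty,E:wait,S:empty,W:wait | queues: N=0 E=2 S=0 W=1
Step 5 [EW]: N:wait,E:car5-GO,S:wait,W:car3-GO | queues: N=0 E=1 S=0 W=0
Cars crossed by step 5: 5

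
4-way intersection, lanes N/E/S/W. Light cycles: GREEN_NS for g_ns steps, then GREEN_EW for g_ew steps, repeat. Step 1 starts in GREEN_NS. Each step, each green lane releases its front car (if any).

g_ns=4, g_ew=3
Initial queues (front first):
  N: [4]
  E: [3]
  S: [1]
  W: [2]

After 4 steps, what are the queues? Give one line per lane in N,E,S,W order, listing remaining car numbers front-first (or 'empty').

Step 1 [NS]: N:car4-GO,E:wait,S:car1-GO,W:wait | queues: N=0 E=1 S=0 W=1
Step 2 [NS]: N:empty,E:wait,S:empty,W:wait | queues: N=0 E=1 S=0 W=1
Step 3 [NS]: N:empty,E:wait,S:empty,W:wait | queues: N=0 E=1 S=0 W=1
Step 4 [NS]: N:empty,E:wait,S:empty,W:wait | queues: N=0 E=1 S=0 W=1

N: empty
E: 3
S: empty
W: 2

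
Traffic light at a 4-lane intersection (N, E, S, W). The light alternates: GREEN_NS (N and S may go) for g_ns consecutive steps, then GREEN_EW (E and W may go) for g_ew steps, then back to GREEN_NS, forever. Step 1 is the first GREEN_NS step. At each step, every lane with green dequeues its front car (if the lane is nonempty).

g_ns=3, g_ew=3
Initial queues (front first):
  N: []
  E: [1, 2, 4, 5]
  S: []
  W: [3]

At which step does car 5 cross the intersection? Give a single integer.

Step 1 [NS]: N:empty,E:wait,S:empty,W:wait | queues: N=0 E=4 S=0 W=1
Step 2 [NS]: N:empty,E:wait,S:empty,W:wait | queues: N=0 E=4 S=0 W=1
Step 3 [NS]: N:empty,E:wait,S:empty,W:wait | queues: N=0 E=4 S=0 W=1
Step 4 [EW]: N:wait,E:car1-GO,S:wait,W:car3-GO | queues: N=0 E=3 S=0 W=0
Step 5 [EW]: N:wait,E:car2-GO,S:wait,W:empty | queues: N=0 E=2 S=0 W=0
Step 6 [EW]: N:wait,E:car4-GO,S:wait,W:empty | queues: N=0 E=1 S=0 W=0
Step 7 [NS]: N:empty,E:wait,S:empty,W:wait | queues: N=0 E=1 S=0 W=0
Step 8 [NS]: N:empty,E:wait,S:empty,W:wait | queues: N=0 E=1 S=0 W=0
Step 9 [NS]: N:empty,E:wait,S:empty,W:wait | queues: N=0 E=1 S=0 W=0
Step 10 [EW]: N:wait,E:car5-GO,S:wait,W:empty | queues: N=0 E=0 S=0 W=0
Car 5 crosses at step 10

10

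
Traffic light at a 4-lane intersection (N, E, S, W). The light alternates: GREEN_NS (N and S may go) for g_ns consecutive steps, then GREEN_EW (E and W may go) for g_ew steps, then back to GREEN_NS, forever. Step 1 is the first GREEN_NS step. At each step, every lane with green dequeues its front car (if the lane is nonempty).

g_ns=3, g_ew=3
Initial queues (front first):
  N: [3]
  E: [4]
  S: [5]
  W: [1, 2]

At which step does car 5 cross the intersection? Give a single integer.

Step 1 [NS]: N:car3-GO,E:wait,S:car5-GO,W:wait | queues: N=0 E=1 S=0 W=2
Step 2 [NS]: N:empty,E:wait,S:empty,W:wait | queues: N=0 E=1 S=0 W=2
Step 3 [NS]: N:empty,E:wait,S:empty,W:wait | queues: N=0 E=1 S=0 W=2
Step 4 [EW]: N:wait,E:car4-GO,S:wait,W:car1-GO | queues: N=0 E=0 S=0 W=1
Step 5 [EW]: N:wait,E:empty,S:wait,W:car2-GO | queues: N=0 E=0 S=0 W=0
Car 5 crosses at step 1

1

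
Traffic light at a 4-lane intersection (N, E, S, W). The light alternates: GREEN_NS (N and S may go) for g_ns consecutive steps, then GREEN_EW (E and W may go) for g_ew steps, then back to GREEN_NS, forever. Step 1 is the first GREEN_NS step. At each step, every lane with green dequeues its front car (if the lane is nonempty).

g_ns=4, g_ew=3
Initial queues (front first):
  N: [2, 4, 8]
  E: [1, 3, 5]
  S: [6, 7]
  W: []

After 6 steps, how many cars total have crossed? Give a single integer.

Step 1 [NS]: N:car2-GO,E:wait,S:car6-GO,W:wait | queues: N=2 E=3 S=1 W=0
Step 2 [NS]: N:car4-GO,E:wait,S:car7-GO,W:wait | queues: N=1 E=3 S=0 W=0
Step 3 [NS]: N:car8-GO,E:wait,S:empty,W:wait | queues: N=0 E=3 S=0 W=0
Step 4 [NS]: N:empty,E:wait,S:empty,W:wait | queues: N=0 E=3 S=0 W=0
Step 5 [EW]: N:wait,E:car1-GO,S:wait,W:empty | queues: N=0 E=2 S=0 W=0
Step 6 [EW]: N:wait,E:car3-GO,S:wait,W:empty | queues: N=0 E=1 S=0 W=0
Cars crossed by step 6: 7

Answer: 7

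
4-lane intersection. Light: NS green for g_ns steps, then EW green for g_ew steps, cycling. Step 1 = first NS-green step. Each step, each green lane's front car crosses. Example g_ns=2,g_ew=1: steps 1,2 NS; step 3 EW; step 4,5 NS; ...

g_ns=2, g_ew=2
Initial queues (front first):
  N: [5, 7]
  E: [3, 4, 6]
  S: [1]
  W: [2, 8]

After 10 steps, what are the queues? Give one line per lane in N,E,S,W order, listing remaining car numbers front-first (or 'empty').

Step 1 [NS]: N:car5-GO,E:wait,S:car1-GO,W:wait | queues: N=1 E=3 S=0 W=2
Step 2 [NS]: N:car7-GO,E:wait,S:empty,W:wait | queues: N=0 E=3 S=0 W=2
Step 3 [EW]: N:wait,E:car3-GO,S:wait,W:car2-GO | queues: N=0 E=2 S=0 W=1
Step 4 [EW]: N:wait,E:car4-GO,S:wait,W:car8-GO | queues: N=0 E=1 S=0 W=0
Step 5 [NS]: N:empty,E:wait,S:empty,W:wait | queues: N=0 E=1 S=0 W=0
Step 6 [NS]: N:empty,E:wait,S:empty,W:wait | queues: N=0 E=1 S=0 W=0
Step 7 [EW]: N:wait,E:car6-GO,S:wait,W:empty | queues: N=0 E=0 S=0 W=0

N: empty
E: empty
S: empty
W: empty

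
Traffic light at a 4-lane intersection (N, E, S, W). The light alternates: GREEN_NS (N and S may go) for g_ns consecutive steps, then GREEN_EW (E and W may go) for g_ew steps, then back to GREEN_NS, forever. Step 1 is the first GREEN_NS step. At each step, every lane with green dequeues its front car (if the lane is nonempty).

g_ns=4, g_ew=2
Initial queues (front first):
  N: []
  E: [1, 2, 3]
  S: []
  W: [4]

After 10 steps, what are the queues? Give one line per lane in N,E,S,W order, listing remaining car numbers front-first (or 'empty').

Step 1 [NS]: N:empty,E:wait,S:empty,W:wait | queues: N=0 E=3 S=0 W=1
Step 2 [NS]: N:empty,E:wait,S:empty,W:wait | queues: N=0 E=3 S=0 W=1
Step 3 [NS]: N:empty,E:wait,S:empty,W:wait | queues: N=0 E=3 S=0 W=1
Step 4 [NS]: N:empty,E:wait,S:empty,W:wait | queues: N=0 E=3 S=0 W=1
Step 5 [EW]: N:wait,E:car1-GO,S:wait,W:car4-GO | queues: N=0 E=2 S=0 W=0
Step 6 [EW]: N:wait,E:car2-GO,S:wait,W:empty | queues: N=0 E=1 S=0 W=0
Step 7 [NS]: N:empty,E:wait,S:empty,W:wait | queues: N=0 E=1 S=0 W=0
Step 8 [NS]: N:empty,E:wait,S:empty,W:wait | queues: N=0 E=1 S=0 W=0
Step 9 [NS]: N:empty,E:wait,S:empty,W:wait | queues: N=0 E=1 S=0 W=0
Step 10 [NS]: N:empty,E:wait,S:empty,W:wait | queues: N=0 E=1 S=0 W=0

N: empty
E: 3
S: empty
W: empty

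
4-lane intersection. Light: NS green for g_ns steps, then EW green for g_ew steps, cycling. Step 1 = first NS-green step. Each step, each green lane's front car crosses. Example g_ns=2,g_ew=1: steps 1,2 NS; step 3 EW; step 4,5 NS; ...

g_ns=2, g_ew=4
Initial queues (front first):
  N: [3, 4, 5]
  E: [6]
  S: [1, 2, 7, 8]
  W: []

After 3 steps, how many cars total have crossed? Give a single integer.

Answer: 5

Derivation:
Step 1 [NS]: N:car3-GO,E:wait,S:car1-GO,W:wait | queues: N=2 E=1 S=3 W=0
Step 2 [NS]: N:car4-GO,E:wait,S:car2-GO,W:wait | queues: N=1 E=1 S=2 W=0
Step 3 [EW]: N:wait,E:car6-GO,S:wait,W:empty | queues: N=1 E=0 S=2 W=0
Cars crossed by step 3: 5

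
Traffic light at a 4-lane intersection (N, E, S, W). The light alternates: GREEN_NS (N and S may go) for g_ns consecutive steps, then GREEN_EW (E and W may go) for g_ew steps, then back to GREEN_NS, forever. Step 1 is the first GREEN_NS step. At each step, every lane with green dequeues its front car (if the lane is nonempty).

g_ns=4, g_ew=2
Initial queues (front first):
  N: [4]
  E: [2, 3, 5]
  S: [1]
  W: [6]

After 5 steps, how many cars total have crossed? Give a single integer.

Step 1 [NS]: N:car4-GO,E:wait,S:car1-GO,W:wait | queues: N=0 E=3 S=0 W=1
Step 2 [NS]: N:empty,E:wait,S:empty,W:wait | queues: N=0 E=3 S=0 W=1
Step 3 [NS]: N:empty,E:wait,S:empty,W:wait | queues: N=0 E=3 S=0 W=1
Step 4 [NS]: N:empty,E:wait,S:empty,W:wait | queues: N=0 E=3 S=0 W=1
Step 5 [EW]: N:wait,E:car2-GO,S:wait,W:car6-GO | queues: N=0 E=2 S=0 W=0
Cars crossed by step 5: 4

Answer: 4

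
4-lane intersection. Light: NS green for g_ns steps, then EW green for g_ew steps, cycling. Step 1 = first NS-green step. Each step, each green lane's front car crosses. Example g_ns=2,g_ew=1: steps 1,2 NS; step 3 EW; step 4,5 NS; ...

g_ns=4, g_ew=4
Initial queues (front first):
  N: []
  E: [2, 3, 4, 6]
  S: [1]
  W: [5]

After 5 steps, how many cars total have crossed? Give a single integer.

Step 1 [NS]: N:empty,E:wait,S:car1-GO,W:wait | queues: N=0 E=4 S=0 W=1
Step 2 [NS]: N:empty,E:wait,S:empty,W:wait | queues: N=0 E=4 S=0 W=1
Step 3 [NS]: N:empty,E:wait,S:empty,W:wait | queues: N=0 E=4 S=0 W=1
Step 4 [NS]: N:empty,E:wait,S:empty,W:wait | queues: N=0 E=4 S=0 W=1
Step 5 [EW]: N:wait,E:car2-GO,S:wait,W:car5-GO | queues: N=0 E=3 S=0 W=0
Cars crossed by step 5: 3

Answer: 3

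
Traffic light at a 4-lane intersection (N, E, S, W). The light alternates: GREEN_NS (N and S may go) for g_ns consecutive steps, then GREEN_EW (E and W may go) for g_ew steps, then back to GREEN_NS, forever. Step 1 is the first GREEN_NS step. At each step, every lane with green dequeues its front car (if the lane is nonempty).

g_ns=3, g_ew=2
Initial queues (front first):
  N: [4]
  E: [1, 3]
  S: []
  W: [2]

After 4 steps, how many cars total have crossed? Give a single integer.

Step 1 [NS]: N:car4-GO,E:wait,S:empty,W:wait | queues: N=0 E=2 S=0 W=1
Step 2 [NS]: N:empty,E:wait,S:empty,W:wait | queues: N=0 E=2 S=0 W=1
Step 3 [NS]: N:empty,E:wait,S:empty,W:wait | queues: N=0 E=2 S=0 W=1
Step 4 [EW]: N:wait,E:car1-GO,S:wait,W:car2-GO | queues: N=0 E=1 S=0 W=0
Cars crossed by step 4: 3

Answer: 3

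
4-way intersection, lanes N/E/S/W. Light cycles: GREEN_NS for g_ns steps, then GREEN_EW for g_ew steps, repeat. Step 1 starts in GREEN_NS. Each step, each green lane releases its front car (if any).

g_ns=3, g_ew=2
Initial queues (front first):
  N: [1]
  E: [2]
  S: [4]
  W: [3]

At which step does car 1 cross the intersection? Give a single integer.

Step 1 [NS]: N:car1-GO,E:wait,S:car4-GO,W:wait | queues: N=0 E=1 S=0 W=1
Step 2 [NS]: N:empty,E:wait,S:empty,W:wait | queues: N=0 E=1 S=0 W=1
Step 3 [NS]: N:empty,E:wait,S:empty,W:wait | queues: N=0 E=1 S=0 W=1
Step 4 [EW]: N:wait,E:car2-GO,S:wait,W:car3-GO | queues: N=0 E=0 S=0 W=0
Car 1 crosses at step 1

1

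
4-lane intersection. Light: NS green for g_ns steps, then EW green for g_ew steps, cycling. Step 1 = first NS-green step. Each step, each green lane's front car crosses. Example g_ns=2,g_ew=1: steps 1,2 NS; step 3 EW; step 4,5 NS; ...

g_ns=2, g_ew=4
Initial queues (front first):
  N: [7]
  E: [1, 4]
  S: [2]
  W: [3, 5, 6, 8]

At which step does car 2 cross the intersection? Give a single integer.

Step 1 [NS]: N:car7-GO,E:wait,S:car2-GO,W:wait | queues: N=0 E=2 S=0 W=4
Step 2 [NS]: N:empty,E:wait,S:empty,W:wait | queues: N=0 E=2 S=0 W=4
Step 3 [EW]: N:wait,E:car1-GO,S:wait,W:car3-GO | queues: N=0 E=1 S=0 W=3
Step 4 [EW]: N:wait,E:car4-GO,S:wait,W:car5-GO | queues: N=0 E=0 S=0 W=2
Step 5 [EW]: N:wait,E:empty,S:wait,W:car6-GO | queues: N=0 E=0 S=0 W=1
Step 6 [EW]: N:wait,E:empty,S:wait,W:car8-GO | queues: N=0 E=0 S=0 W=0
Car 2 crosses at step 1

1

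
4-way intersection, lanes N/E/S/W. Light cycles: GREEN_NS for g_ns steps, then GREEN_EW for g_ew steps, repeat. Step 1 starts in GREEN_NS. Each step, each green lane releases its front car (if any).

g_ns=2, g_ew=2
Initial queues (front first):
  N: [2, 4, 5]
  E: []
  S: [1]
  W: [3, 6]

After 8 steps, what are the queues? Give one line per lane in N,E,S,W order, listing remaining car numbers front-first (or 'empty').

Step 1 [NS]: N:car2-GO,E:wait,S:car1-GO,W:wait | queues: N=2 E=0 S=0 W=2
Step 2 [NS]: N:car4-GO,E:wait,S:empty,W:wait | queues: N=1 E=0 S=0 W=2
Step 3 [EW]: N:wait,E:empty,S:wait,W:car3-GO | queues: N=1 E=0 S=0 W=1
Step 4 [EW]: N:wait,E:empty,S:wait,W:car6-GO | queues: N=1 E=0 S=0 W=0
Step 5 [NS]: N:car5-GO,E:wait,S:empty,W:wait | queues: N=0 E=0 S=0 W=0

N: empty
E: empty
S: empty
W: empty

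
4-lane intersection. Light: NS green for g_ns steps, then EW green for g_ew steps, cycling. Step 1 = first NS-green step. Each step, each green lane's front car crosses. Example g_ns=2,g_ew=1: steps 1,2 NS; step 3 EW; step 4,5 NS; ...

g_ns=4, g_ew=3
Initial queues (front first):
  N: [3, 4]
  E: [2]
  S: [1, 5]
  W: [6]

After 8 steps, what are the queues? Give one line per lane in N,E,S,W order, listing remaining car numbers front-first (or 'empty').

Step 1 [NS]: N:car3-GO,E:wait,S:car1-GO,W:wait | queues: N=1 E=1 S=1 W=1
Step 2 [NS]: N:car4-GO,E:wait,S:car5-GO,W:wait | queues: N=0 E=1 S=0 W=1
Step 3 [NS]: N:empty,E:wait,S:empty,W:wait | queues: N=0 E=1 S=0 W=1
Step 4 [NS]: N:empty,E:wait,S:empty,W:wait | queues: N=0 E=1 S=0 W=1
Step 5 [EW]: N:wait,E:car2-GO,S:wait,W:car6-GO | queues: N=0 E=0 S=0 W=0

N: empty
E: empty
S: empty
W: empty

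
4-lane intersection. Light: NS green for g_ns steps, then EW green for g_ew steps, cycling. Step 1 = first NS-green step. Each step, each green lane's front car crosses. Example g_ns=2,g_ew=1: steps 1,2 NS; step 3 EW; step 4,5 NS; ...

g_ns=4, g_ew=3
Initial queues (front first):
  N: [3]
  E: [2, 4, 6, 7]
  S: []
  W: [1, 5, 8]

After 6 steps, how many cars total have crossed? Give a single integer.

Answer: 5

Derivation:
Step 1 [NS]: N:car3-GO,E:wait,S:empty,W:wait | queues: N=0 E=4 S=0 W=3
Step 2 [NS]: N:empty,E:wait,S:empty,W:wait | queues: N=0 E=4 S=0 W=3
Step 3 [NS]: N:empty,E:wait,S:empty,W:wait | queues: N=0 E=4 S=0 W=3
Step 4 [NS]: N:empty,E:wait,S:empty,W:wait | queues: N=0 E=4 S=0 W=3
Step 5 [EW]: N:wait,E:car2-GO,S:wait,W:car1-GO | queues: N=0 E=3 S=0 W=2
Step 6 [EW]: N:wait,E:car4-GO,S:wait,W:car5-GO | queues: N=0 E=2 S=0 W=1
Cars crossed by step 6: 5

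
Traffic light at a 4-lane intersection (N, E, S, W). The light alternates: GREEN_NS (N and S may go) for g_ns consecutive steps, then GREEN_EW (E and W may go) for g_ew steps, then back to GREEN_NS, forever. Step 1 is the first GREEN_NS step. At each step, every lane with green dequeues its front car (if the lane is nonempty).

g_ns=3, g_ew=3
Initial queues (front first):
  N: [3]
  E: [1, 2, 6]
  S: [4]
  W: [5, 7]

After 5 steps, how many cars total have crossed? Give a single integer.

Answer: 6

Derivation:
Step 1 [NS]: N:car3-GO,E:wait,S:car4-GO,W:wait | queues: N=0 E=3 S=0 W=2
Step 2 [NS]: N:empty,E:wait,S:empty,W:wait | queues: N=0 E=3 S=0 W=2
Step 3 [NS]: N:empty,E:wait,S:empty,W:wait | queues: N=0 E=3 S=0 W=2
Step 4 [EW]: N:wait,E:car1-GO,S:wait,W:car5-GO | queues: N=0 E=2 S=0 W=1
Step 5 [EW]: N:wait,E:car2-GO,S:wait,W:car7-GO | queues: N=0 E=1 S=0 W=0
Cars crossed by step 5: 6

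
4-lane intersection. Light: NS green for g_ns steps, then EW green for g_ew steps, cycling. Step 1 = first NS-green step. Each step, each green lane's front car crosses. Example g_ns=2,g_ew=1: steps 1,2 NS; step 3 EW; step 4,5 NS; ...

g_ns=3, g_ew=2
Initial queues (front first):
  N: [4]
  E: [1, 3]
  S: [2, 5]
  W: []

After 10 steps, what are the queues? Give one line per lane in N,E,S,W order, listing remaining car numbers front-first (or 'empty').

Step 1 [NS]: N:car4-GO,E:wait,S:car2-GO,W:wait | queues: N=0 E=2 S=1 W=0
Step 2 [NS]: N:empty,E:wait,S:car5-GO,W:wait | queues: N=0 E=2 S=0 W=0
Step 3 [NS]: N:empty,E:wait,S:empty,W:wait | queues: N=0 E=2 S=0 W=0
Step 4 [EW]: N:wait,E:car1-GO,S:wait,W:empty | queues: N=0 E=1 S=0 W=0
Step 5 [EW]: N:wait,E:car3-GO,S:wait,W:empty | queues: N=0 E=0 S=0 W=0

N: empty
E: empty
S: empty
W: empty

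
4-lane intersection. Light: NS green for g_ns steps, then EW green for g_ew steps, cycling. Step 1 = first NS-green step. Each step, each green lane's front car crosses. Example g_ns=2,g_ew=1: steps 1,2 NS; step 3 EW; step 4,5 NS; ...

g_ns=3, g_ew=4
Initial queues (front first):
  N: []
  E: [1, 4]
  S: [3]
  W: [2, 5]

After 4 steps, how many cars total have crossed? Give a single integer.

Answer: 3

Derivation:
Step 1 [NS]: N:empty,E:wait,S:car3-GO,W:wait | queues: N=0 E=2 S=0 W=2
Step 2 [NS]: N:empty,E:wait,S:empty,W:wait | queues: N=0 E=2 S=0 W=2
Step 3 [NS]: N:empty,E:wait,S:empty,W:wait | queues: N=0 E=2 S=0 W=2
Step 4 [EW]: N:wait,E:car1-GO,S:wait,W:car2-GO | queues: N=0 E=1 S=0 W=1
Cars crossed by step 4: 3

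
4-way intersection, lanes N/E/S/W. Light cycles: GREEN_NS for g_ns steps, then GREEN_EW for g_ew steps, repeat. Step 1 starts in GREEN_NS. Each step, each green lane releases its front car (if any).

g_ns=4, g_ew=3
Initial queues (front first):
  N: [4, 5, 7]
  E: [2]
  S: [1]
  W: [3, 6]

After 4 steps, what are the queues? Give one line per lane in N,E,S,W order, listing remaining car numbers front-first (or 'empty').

Step 1 [NS]: N:car4-GO,E:wait,S:car1-GO,W:wait | queues: N=2 E=1 S=0 W=2
Step 2 [NS]: N:car5-GO,E:wait,S:empty,W:wait | queues: N=1 E=1 S=0 W=2
Step 3 [NS]: N:car7-GO,E:wait,S:empty,W:wait | queues: N=0 E=1 S=0 W=2
Step 4 [NS]: N:empty,E:wait,S:empty,W:wait | queues: N=0 E=1 S=0 W=2

N: empty
E: 2
S: empty
W: 3 6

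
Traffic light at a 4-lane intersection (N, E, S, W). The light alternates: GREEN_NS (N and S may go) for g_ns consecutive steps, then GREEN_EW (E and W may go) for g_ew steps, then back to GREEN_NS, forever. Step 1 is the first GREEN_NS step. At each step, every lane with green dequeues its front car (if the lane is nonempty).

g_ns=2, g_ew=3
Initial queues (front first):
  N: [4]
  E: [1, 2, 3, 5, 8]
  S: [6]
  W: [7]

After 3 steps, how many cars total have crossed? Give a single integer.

Answer: 4

Derivation:
Step 1 [NS]: N:car4-GO,E:wait,S:car6-GO,W:wait | queues: N=0 E=5 S=0 W=1
Step 2 [NS]: N:empty,E:wait,S:empty,W:wait | queues: N=0 E=5 S=0 W=1
Step 3 [EW]: N:wait,E:car1-GO,S:wait,W:car7-GO | queues: N=0 E=4 S=0 W=0
Cars crossed by step 3: 4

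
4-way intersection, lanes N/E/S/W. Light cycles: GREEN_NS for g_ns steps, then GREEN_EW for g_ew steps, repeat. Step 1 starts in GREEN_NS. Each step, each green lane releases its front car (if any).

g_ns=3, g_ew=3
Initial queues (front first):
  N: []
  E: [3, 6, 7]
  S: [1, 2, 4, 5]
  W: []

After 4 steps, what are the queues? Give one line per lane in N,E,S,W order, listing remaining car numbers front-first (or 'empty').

Step 1 [NS]: N:empty,E:wait,S:car1-GO,W:wait | queues: N=0 E=3 S=3 W=0
Step 2 [NS]: N:empty,E:wait,S:car2-GO,W:wait | queues: N=0 E=3 S=2 W=0
Step 3 [NS]: N:empty,E:wait,S:car4-GO,W:wait | queues: N=0 E=3 S=1 W=0
Step 4 [EW]: N:wait,E:car3-GO,S:wait,W:empty | queues: N=0 E=2 S=1 W=0

N: empty
E: 6 7
S: 5
W: empty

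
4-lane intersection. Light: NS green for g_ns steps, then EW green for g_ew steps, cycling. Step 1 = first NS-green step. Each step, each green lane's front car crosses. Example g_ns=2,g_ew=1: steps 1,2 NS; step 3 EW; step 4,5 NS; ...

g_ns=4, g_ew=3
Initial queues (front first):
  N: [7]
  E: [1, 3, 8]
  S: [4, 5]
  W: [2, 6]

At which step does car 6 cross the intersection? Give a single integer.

Step 1 [NS]: N:car7-GO,E:wait,S:car4-GO,W:wait | queues: N=0 E=3 S=1 W=2
Step 2 [NS]: N:empty,E:wait,S:car5-GO,W:wait | queues: N=0 E=3 S=0 W=2
Step 3 [NS]: N:empty,E:wait,S:empty,W:wait | queues: N=0 E=3 S=0 W=2
Step 4 [NS]: N:empty,E:wait,S:empty,W:wait | queues: N=0 E=3 S=0 W=2
Step 5 [EW]: N:wait,E:car1-GO,S:wait,W:car2-GO | queues: N=0 E=2 S=0 W=1
Step 6 [EW]: N:wait,E:car3-GO,S:wait,W:car6-GO | queues: N=0 E=1 S=0 W=0
Step 7 [EW]: N:wait,E:car8-GO,S:wait,W:empty | queues: N=0 E=0 S=0 W=0
Car 6 crosses at step 6

6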